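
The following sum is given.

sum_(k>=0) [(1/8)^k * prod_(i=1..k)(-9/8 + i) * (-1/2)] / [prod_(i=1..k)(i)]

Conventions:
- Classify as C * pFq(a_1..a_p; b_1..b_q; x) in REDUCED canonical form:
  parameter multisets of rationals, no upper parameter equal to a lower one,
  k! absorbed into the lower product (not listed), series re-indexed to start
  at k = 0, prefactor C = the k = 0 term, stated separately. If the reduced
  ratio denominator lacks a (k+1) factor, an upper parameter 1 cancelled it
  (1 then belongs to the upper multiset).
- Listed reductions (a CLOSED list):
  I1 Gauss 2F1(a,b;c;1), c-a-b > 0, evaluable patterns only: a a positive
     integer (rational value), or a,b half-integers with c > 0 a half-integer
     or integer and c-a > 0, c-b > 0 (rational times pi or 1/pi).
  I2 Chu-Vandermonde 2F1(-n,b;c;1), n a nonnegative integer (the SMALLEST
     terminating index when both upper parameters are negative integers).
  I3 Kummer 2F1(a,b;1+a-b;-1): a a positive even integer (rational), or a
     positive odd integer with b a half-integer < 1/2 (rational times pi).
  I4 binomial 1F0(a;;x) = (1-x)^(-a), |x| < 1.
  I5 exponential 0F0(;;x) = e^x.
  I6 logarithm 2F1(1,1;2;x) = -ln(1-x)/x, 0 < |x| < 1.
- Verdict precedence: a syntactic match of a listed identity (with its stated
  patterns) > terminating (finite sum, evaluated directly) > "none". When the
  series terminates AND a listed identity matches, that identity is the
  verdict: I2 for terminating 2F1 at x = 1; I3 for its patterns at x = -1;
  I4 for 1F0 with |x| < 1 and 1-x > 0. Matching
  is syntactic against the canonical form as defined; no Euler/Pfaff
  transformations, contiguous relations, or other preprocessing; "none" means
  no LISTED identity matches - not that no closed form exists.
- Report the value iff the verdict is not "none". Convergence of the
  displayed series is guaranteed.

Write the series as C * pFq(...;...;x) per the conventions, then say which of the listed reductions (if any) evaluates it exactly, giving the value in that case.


With C = -1/2: the canonical form is 1F0(-1/8; -; 1/8). Verdict: this is the binomial series (I4) (the 1F0 binomial series: exponent 1/8, x = 1/8). Hence: (-1/2) * (7/8)^(1/8).

First insight: t_0 = -1/2 here, and the running product (C = -1/2) telescopes to a rising factorial.
Ratio: r(k) = (1/8) * (k-1/8) / [(k+1)] - rational; roots negated = parameters, x = (1/8), C = -1/2.


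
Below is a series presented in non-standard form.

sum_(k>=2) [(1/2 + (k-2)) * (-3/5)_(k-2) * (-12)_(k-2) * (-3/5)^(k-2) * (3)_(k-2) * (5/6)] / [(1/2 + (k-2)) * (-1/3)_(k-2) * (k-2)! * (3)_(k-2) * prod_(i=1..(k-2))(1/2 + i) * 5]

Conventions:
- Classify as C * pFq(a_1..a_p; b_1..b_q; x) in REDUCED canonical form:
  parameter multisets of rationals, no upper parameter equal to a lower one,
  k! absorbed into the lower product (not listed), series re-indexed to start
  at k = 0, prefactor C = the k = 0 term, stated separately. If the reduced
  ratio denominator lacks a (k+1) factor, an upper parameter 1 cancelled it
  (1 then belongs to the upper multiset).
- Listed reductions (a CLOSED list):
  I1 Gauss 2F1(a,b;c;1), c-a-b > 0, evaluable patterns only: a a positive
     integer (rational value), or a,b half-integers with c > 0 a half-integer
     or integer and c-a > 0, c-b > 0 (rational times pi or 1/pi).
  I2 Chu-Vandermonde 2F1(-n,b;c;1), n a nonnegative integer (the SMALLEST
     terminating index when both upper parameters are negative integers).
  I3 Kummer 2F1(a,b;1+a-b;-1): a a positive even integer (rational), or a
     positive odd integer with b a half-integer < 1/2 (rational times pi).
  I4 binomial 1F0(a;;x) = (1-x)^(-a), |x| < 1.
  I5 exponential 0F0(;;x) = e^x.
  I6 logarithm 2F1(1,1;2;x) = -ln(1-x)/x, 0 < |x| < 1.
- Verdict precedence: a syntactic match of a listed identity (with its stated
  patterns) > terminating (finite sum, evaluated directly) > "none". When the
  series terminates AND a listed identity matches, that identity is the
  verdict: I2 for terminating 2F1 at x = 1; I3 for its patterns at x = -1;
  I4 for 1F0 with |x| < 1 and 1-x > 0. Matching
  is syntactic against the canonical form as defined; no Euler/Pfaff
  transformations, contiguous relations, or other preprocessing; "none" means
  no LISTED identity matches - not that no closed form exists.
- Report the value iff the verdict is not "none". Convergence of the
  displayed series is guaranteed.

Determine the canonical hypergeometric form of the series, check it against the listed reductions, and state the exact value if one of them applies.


With C = 1/6: the canonical form is 2F2(-12, -3/5; -1/3, 3/2; -3/5). Verdict: terminating - no listed pattern fits, but -12 in the upper list cuts the series at k = 12; direct evaluation. Sum: 1249904573104345558741449516833123/360317207084968686103820800781250.

Key step: with t_0 = 1/6, the constant factors (C = 1/6) combine into one prefactor.
Term ratio: r(k) = (-3/5) * (k-12) (k-3/5) / [(k-1/3) (k+3/2) (k+1)] - rational in k. x = (-3/5); t_0 = 1/6; negate the roots.


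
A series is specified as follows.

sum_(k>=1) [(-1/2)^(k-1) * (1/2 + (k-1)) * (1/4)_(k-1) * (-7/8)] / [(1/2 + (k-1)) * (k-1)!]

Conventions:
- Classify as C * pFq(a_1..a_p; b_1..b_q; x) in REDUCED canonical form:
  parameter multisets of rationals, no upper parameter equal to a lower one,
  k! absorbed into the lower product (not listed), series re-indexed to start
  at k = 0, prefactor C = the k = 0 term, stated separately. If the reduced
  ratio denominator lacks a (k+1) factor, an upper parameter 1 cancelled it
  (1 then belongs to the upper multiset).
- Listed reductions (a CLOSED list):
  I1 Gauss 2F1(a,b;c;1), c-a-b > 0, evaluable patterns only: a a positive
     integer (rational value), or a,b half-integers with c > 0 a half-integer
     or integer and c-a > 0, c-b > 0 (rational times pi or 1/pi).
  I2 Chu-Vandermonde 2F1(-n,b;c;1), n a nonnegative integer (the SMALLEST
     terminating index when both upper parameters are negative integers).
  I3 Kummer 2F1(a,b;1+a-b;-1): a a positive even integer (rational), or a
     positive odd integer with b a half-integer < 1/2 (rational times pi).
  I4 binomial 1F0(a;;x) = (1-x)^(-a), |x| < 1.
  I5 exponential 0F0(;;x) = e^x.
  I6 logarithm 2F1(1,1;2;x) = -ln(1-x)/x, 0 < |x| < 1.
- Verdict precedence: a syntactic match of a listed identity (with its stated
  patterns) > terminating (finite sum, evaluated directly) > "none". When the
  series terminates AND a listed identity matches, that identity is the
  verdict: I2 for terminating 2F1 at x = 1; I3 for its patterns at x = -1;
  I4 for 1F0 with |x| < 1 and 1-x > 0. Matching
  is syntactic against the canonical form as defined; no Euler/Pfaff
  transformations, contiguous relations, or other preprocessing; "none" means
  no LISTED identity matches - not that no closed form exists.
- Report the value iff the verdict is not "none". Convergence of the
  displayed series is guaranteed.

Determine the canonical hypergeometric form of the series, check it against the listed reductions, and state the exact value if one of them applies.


Key observation: from the first term -7/8: k + 1/2 divides numerator and denominator alike; C = -7/8 after cancelling.
Term ratio: r(k) = (-1/2) * (k+1/4) / [(k+1)] - rational; roots negated = parameters, x = (-1/2), C = -7/8.

Reduced: x = -1/2, 1F0, upper = {1/4}, lower = {-}, C = -7/8. Verdict: binomial (I4) applies (the 1F0 binomial series: exponent -1/4, x = -1/2). Hence: (-7/8) * (3/2)^(-1/4).


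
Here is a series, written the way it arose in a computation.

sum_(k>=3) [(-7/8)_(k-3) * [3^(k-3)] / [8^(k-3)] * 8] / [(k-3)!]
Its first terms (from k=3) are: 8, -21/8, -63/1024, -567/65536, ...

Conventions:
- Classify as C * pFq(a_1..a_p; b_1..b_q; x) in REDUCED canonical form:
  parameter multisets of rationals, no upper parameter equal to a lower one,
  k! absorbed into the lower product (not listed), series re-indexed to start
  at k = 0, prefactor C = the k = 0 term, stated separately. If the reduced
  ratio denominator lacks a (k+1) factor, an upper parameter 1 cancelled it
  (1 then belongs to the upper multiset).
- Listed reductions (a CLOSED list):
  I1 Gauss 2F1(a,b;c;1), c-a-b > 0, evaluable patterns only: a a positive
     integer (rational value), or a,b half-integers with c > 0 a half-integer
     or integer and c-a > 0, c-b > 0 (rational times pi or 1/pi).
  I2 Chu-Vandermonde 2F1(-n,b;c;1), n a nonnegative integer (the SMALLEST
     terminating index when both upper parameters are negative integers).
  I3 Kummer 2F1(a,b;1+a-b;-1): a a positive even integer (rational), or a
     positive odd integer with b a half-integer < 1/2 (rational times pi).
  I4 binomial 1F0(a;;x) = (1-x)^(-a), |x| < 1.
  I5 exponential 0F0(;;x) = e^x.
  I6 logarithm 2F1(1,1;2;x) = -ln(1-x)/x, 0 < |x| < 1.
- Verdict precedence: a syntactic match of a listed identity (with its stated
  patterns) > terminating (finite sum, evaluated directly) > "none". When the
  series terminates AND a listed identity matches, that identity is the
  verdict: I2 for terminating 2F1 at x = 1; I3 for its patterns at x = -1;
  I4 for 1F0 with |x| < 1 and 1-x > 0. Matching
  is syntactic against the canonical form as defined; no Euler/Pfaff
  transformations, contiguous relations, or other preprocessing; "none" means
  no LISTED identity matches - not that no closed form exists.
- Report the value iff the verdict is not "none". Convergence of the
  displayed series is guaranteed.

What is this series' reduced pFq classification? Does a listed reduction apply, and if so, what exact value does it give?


Prefactor 8, argument 3/8: 1F0 with upper {-7/8} over lower {-}. Verdict: binomial (I4) applies (the 1F0 binomial series: exponent 7/8, x = 3/8). Value: 8 * (5/8)^(7/8).

Key observation: from the first term 8: the two geometric factors (C = 8, x = 3/8) combine into one argument.
Step ratio: r(k) = (3/8) * (k-7/8) / [(k+1)] - rational in k. x = (3/8); t_0 = 8; negate the roots.


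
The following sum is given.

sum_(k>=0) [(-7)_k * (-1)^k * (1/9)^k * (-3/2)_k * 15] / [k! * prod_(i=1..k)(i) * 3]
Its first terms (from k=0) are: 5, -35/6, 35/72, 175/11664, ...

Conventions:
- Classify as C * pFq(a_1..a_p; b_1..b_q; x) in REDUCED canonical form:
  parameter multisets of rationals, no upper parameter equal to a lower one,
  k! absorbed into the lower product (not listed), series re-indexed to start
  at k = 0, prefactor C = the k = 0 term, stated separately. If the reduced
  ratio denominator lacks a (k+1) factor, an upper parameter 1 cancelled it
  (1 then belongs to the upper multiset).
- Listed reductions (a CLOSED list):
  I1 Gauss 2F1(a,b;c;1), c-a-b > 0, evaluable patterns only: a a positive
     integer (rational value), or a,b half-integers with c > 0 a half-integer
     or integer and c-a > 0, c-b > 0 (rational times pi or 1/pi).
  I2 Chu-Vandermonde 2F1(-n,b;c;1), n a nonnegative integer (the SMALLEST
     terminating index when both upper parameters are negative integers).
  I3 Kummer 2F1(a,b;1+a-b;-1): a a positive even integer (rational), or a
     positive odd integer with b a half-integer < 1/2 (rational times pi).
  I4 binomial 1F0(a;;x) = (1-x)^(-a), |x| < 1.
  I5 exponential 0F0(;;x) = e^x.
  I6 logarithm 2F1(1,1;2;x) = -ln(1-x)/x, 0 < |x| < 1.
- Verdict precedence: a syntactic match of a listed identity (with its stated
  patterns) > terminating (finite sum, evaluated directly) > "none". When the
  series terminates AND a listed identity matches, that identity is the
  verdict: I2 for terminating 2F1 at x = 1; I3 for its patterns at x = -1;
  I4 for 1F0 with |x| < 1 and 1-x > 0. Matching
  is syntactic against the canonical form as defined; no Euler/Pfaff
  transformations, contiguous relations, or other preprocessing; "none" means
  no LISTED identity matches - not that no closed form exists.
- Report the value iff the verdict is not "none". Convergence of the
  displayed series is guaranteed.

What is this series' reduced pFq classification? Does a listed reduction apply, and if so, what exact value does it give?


This is 5 * 2F1(-7, -3/2; 1; -1/9) in reduced canonical form. Verdict: terminating - no listed pattern fits, but -7 in the upper list cuts the series at k = 7; direct evaluation. Value: -40097825/120932352.

Key step: from the first term 5: the (-1)^k factor (prefactor 5) folds into the argument's sign.
Adjacent-term ratio: r(k) = (-1/9) * (k-7) (k-3/2) / [(k+1) (k+1)] - rational in k, leading ratio (-1/9); with t_0 = 5, classification follows.


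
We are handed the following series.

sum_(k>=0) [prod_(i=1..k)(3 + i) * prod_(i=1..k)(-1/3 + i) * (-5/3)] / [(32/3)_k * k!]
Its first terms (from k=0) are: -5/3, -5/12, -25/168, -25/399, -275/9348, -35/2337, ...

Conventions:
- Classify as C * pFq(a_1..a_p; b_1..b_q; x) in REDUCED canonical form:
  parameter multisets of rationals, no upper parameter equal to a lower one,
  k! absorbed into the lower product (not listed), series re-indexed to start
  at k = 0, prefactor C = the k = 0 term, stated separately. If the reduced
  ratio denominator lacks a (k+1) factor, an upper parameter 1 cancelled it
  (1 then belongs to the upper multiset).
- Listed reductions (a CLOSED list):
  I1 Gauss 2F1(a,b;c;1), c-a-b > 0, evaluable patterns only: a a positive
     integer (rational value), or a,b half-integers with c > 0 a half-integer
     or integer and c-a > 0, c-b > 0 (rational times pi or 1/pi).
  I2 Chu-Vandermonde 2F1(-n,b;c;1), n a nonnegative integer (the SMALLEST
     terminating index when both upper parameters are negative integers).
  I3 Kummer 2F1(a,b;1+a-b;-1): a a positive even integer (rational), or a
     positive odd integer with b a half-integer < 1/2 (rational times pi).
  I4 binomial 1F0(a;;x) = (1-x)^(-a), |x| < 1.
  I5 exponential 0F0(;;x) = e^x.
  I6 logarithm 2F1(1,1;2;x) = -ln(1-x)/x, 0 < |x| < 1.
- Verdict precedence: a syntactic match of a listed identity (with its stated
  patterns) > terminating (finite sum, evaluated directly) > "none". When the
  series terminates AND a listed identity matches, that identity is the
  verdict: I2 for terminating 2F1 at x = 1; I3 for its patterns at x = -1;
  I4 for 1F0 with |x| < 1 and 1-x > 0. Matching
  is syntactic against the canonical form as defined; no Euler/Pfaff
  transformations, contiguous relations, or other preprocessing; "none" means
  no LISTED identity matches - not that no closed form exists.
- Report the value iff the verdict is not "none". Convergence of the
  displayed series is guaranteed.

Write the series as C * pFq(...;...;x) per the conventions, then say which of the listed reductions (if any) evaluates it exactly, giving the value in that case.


x = 1 here; the reduced form reads 2F1, upper {2/3, 4}, lower {32/3}, C = -5/3. Verdict: Gauss's theorem (I1) applies (x = 1: the Gamma ratio telescopes since c-a-b = 6 > 0 and a = 4 in Z>0). Its exact value is -216775/91854.

Structural cue: x = 1 and the running product (C = -5/3, x = 1) telescopes to a rising factorial.
Term ratio: r(k) = 1 * (k+2/3) (k+4) / [(k+32/3) (k+1)] - poly over poly, x = 1 from leading terms; C = -5/3 at k = 0.


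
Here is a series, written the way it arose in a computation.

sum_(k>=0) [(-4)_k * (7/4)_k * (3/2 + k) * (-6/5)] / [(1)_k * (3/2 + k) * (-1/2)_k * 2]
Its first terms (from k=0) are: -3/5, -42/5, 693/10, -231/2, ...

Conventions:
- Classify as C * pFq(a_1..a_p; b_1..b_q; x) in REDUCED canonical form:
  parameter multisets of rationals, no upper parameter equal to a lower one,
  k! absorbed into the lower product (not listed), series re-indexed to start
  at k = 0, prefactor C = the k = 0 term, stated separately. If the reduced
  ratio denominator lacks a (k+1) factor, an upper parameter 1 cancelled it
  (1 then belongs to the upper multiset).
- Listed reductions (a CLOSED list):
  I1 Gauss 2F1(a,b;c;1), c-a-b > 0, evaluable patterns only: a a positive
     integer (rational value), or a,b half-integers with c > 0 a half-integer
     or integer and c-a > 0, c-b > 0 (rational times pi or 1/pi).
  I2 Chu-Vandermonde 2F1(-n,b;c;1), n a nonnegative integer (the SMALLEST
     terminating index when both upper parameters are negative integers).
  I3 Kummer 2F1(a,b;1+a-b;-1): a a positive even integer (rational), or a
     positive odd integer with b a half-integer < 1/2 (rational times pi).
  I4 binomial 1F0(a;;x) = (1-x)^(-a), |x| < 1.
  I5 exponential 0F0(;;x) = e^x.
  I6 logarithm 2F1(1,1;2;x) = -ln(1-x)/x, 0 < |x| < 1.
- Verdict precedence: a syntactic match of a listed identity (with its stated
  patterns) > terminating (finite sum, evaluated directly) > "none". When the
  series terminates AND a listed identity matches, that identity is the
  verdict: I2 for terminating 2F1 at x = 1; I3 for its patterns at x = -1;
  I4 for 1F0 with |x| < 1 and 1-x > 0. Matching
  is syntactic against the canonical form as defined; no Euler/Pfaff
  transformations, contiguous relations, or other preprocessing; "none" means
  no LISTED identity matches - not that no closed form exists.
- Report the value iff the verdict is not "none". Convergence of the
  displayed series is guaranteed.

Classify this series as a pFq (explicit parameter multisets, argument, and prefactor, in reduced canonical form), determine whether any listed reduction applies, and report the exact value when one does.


Key step: x = 1 and (1)_k (prefactor -3/5) is k! itself.
Ratio: r(k) = 1 * (k-4) (k+7/4) / [(k-1/2) (k+1)] - rational in k. x = 1; t_0 = -3/5; negate the roots.

Reduced: x = 1, 2F1, upper = {-4, 7/4}, lower = {-1/2}, C = -3/5. Verdict at x = 1: Chu-Vandermonde (I2) matches (terminating 2F1 at x = 1 with n = 4, b = 7/4, c = -1/2). Sum: -27/80.


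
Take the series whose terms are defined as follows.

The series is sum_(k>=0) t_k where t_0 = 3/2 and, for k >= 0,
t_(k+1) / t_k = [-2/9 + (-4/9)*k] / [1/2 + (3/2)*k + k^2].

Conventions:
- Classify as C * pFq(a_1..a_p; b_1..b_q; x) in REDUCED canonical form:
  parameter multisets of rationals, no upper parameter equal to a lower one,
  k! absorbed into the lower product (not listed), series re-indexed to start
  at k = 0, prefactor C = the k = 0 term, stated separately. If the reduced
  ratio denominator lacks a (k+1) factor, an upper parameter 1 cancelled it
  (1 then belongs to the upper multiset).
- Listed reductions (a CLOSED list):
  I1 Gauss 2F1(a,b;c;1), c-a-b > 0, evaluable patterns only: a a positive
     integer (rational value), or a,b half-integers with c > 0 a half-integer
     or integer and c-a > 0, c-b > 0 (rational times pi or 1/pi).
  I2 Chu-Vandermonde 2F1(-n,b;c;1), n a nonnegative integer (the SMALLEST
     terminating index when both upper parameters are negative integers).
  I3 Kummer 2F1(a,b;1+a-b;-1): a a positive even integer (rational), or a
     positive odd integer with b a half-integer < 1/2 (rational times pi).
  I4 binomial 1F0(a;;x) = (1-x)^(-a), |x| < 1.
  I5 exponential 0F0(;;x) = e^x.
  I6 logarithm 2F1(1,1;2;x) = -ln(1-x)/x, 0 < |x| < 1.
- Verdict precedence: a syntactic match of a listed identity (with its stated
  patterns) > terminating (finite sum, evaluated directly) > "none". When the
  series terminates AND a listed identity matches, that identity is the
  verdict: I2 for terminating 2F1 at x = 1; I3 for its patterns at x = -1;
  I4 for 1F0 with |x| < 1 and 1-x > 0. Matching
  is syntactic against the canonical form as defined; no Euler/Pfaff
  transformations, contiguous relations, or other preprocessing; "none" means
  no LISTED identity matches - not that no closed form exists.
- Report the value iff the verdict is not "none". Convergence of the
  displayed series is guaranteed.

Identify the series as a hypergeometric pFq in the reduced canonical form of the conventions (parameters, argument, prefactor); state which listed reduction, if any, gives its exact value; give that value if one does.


At argument -4/9: a 0F0 with upper {-}, lower {-}, scaled by C = 3/2. Verdict: exponential (I5) matches (the 0F0 exponential series at x = -4/9). Hence: (3/2) * e^(-4/9).

The tell: from the first term 3/2: the ratio is unreduced: k + 1/2 divides both sides (C = 3/2).
Term ratio: r(k) = (-4/9) * 1 / [(k+1)] - rational in k. x = (-4/9); t_0 = 3/2; negate the roots.


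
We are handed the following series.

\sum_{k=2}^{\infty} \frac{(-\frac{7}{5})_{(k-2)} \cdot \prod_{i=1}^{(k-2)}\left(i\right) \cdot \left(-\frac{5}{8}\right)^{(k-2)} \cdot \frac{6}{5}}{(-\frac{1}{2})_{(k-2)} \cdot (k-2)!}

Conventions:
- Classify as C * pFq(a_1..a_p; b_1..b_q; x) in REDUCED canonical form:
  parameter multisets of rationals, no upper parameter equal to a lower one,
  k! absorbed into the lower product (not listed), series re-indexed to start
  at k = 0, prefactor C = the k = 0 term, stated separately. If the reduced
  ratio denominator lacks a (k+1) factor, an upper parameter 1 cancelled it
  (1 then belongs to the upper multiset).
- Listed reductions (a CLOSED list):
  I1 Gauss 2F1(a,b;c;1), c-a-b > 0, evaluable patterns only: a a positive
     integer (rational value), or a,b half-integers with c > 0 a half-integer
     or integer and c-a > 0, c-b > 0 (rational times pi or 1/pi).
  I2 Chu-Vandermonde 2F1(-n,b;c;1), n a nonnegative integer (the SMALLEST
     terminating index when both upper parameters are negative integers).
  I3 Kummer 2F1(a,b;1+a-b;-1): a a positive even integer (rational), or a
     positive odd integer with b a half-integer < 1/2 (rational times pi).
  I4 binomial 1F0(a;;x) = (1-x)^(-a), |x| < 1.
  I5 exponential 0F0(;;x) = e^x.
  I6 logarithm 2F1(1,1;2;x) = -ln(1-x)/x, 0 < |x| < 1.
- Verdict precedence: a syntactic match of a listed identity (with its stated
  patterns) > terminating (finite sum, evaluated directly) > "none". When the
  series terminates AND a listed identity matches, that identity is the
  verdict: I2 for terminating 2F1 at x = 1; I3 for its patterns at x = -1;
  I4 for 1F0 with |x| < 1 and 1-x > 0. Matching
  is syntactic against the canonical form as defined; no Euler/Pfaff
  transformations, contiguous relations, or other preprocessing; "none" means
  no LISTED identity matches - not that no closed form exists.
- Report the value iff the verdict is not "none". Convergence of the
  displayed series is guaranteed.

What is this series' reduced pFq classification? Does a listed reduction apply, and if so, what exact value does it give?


Reduced: x = -\frac{5}{8}, 2F1, upper = {-\frac{7}{5}, 1}, lower = {-\frac{1}{2}}, C = \frac{6}{5}. Verdict: none - at argument -\frac{5}{8} the multisets {-\frac{7}{5}, 1} ; {-\frac{1}{2}} match no listed identity.

Key step: t_0 = \frac{6}{5} here, and the running product (prefactor 6/5) telescopes to a rising factorial.
Consecutive-term ratio: r(k) = -\frac{5}{8} * (k-\frac{7}{5}) (k+1) / [(k-\frac{1}{2}) (k+1)] - rational in k, leading ratio -\frac{5}{8}; with t_0 = \frac{6}{5}, classification follows.


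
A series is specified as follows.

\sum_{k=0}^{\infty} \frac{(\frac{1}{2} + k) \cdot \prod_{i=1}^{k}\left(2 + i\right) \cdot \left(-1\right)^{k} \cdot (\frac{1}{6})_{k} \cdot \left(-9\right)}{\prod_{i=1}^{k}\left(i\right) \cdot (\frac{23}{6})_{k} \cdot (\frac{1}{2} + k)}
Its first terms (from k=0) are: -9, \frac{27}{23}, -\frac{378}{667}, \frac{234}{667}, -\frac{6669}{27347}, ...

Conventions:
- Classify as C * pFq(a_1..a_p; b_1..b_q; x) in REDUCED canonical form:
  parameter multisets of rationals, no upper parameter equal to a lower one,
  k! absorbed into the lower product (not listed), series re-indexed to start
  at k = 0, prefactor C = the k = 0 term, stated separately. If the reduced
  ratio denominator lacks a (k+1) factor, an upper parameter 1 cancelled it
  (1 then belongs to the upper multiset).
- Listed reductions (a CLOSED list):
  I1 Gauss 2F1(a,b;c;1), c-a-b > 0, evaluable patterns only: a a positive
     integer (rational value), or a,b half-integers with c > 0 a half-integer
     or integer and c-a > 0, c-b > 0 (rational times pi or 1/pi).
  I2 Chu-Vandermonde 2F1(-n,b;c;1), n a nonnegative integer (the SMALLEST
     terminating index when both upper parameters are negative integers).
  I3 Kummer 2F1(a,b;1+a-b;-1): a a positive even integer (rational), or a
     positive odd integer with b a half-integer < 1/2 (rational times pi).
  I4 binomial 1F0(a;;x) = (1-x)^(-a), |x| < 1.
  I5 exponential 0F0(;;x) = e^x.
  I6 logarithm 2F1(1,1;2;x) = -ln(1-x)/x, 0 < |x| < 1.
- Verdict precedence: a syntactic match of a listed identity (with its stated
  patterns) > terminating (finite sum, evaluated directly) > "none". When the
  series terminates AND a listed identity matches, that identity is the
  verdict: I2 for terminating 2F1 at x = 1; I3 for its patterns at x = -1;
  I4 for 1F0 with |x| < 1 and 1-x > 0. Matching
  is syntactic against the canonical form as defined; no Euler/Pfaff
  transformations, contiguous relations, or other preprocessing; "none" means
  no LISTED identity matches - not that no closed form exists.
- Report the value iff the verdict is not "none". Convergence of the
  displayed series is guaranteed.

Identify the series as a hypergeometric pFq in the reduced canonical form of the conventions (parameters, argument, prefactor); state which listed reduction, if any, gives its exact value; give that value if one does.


This is -9 * 2F1(\frac{1}{6}, 3; \frac{23}{6}; -1) in reduced canonical form. Verdict: none here - no I1-I6 shape fits x = -1 with lower {\frac{23}{6}}.

Key observation: from the first term -9: the running product (C = -9, x = -1) telescopes to a rising factorial.
Step ratio: r(k) = -1 * (k+\frac{1}{6}) (k+3) / [(k+\frac{23}{6}) (k+1)] ; factor over Q: parameters, x = -1, and C = -9.


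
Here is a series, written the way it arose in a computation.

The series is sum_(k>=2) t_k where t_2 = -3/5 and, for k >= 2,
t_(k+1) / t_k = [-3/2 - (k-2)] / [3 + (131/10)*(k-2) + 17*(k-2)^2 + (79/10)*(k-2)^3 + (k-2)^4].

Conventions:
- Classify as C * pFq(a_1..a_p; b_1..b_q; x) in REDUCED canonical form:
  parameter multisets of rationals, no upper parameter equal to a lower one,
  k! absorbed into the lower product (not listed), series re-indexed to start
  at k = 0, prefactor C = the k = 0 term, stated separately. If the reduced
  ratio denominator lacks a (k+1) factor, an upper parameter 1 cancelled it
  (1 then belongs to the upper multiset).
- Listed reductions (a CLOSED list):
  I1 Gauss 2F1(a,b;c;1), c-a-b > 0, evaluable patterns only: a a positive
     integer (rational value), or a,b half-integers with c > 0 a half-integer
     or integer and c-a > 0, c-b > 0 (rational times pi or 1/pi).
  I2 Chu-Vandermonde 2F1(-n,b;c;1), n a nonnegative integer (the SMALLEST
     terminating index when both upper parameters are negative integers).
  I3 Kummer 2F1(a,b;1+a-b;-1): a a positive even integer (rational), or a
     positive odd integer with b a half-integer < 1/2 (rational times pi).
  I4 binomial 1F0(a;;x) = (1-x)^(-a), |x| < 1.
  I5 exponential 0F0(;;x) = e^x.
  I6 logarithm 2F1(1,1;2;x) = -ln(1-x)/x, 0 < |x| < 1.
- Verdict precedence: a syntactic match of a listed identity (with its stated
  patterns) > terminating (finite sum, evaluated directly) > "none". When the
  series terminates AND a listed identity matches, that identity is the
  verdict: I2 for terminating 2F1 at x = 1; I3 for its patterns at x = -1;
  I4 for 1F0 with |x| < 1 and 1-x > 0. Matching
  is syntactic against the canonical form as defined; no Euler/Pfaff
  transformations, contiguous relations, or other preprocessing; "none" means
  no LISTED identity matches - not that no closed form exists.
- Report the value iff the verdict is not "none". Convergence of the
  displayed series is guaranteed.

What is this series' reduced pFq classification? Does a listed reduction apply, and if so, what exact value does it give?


This is -3/5 * 0F2(-; 2/5, 5; -1) in reduced canonical form. Verdict: no listed reduction: x = -1 and upper {-} fail every I1-I6 pattern.

Key observation: with t_0 = -3/5, the ratio is unreduced: k + 3/2 divides both sides (C = -3/5, x = -1).
Ratio: r(k) = (-1) * 1 / [(k+2/5) (k+5) (k+1)] - rational in k, leading ratio (-1); with t_0 = -3/5, classification follows.


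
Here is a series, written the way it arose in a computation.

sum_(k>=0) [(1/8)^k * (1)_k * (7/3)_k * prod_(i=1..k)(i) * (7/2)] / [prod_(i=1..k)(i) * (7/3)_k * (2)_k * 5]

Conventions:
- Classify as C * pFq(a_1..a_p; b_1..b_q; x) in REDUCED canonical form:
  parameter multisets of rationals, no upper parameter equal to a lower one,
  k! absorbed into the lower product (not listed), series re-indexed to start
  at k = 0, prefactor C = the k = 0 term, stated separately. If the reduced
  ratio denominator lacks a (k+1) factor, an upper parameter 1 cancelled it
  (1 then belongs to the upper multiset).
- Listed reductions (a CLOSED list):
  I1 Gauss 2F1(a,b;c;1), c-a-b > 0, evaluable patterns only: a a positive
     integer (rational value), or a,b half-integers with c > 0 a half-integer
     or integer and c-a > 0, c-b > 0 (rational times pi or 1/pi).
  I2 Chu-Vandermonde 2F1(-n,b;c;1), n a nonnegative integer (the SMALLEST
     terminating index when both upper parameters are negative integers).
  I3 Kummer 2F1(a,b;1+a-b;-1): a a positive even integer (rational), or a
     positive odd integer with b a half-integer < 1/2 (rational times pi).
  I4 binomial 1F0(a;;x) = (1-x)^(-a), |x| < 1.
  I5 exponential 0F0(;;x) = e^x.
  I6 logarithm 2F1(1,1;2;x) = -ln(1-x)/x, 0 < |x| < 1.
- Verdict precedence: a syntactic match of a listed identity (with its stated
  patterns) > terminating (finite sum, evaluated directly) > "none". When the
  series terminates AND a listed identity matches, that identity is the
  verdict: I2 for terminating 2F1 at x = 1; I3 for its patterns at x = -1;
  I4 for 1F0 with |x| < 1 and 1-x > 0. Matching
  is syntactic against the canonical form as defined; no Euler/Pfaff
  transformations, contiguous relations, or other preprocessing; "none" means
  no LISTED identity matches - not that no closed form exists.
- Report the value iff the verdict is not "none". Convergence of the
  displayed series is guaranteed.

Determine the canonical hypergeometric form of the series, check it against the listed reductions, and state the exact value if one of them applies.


x = 1/8 here; the reduced form reads 2F1, upper {1, 1}, lower {2}, C = 7/10. Verdict: the I6 logarithm reduction applies (the logarithm: parameters (1,1;2), x = 1/8). Value: (-28/5) * ln(7/8).

The tell: t_0 being 7/10, the product of the first k integers (prefactor 7/10) is k!.
Term ratio: r(k) = (1/8) * (k+1) (k+1) / [(k+2) (k+1)] - rational; roots negated = parameters, x = (1/8), C = 7/10.


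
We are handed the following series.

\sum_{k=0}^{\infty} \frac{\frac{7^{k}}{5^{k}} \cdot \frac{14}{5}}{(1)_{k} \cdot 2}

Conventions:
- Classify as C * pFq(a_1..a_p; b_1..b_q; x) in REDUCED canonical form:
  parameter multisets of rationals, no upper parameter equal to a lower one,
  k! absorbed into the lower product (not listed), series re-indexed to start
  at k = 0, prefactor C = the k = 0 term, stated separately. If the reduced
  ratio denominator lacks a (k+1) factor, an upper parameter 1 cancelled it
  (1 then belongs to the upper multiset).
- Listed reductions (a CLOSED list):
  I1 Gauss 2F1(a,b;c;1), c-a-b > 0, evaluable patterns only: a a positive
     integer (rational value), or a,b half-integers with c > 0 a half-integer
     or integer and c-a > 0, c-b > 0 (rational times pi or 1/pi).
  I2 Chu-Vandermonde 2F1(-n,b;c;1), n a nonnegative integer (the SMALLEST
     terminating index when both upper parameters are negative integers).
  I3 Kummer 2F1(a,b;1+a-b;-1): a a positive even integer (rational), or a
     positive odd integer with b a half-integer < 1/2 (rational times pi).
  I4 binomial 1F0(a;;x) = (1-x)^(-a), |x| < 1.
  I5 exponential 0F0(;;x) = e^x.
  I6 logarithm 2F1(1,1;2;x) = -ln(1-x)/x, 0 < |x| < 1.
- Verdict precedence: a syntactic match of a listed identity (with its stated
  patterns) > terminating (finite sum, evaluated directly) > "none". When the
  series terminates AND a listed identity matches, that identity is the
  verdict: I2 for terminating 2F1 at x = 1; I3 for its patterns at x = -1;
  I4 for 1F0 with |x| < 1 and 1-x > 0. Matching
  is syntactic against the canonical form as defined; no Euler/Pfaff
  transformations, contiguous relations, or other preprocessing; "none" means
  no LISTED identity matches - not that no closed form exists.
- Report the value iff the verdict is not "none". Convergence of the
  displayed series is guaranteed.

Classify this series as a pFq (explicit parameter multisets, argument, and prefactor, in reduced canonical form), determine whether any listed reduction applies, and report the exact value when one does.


Key step: t_0 = \frac{7}{5} here, and the two geometric factors (C = 7/5, x = 7/5) combine into one argument.
Adjacent-term ratio: r(k) = \frac{7}{5} * 1 / [(k+1)] - rational; roots negated = parameters, x = \frac{7}{5}, C = \frac{7}{5}.

At argument \frac{7}{5}: a 0F0 with upper {-}, lower {-}, scaled by C = \frac{7}{5}. Verdict at x = \frac{7}{5}: the I5 exponential reduction matches (the 0F0 exponential series at x = \frac{7}{5}). Value: \frac{7}{5} \cdot e^{\frac{7}{5}}.


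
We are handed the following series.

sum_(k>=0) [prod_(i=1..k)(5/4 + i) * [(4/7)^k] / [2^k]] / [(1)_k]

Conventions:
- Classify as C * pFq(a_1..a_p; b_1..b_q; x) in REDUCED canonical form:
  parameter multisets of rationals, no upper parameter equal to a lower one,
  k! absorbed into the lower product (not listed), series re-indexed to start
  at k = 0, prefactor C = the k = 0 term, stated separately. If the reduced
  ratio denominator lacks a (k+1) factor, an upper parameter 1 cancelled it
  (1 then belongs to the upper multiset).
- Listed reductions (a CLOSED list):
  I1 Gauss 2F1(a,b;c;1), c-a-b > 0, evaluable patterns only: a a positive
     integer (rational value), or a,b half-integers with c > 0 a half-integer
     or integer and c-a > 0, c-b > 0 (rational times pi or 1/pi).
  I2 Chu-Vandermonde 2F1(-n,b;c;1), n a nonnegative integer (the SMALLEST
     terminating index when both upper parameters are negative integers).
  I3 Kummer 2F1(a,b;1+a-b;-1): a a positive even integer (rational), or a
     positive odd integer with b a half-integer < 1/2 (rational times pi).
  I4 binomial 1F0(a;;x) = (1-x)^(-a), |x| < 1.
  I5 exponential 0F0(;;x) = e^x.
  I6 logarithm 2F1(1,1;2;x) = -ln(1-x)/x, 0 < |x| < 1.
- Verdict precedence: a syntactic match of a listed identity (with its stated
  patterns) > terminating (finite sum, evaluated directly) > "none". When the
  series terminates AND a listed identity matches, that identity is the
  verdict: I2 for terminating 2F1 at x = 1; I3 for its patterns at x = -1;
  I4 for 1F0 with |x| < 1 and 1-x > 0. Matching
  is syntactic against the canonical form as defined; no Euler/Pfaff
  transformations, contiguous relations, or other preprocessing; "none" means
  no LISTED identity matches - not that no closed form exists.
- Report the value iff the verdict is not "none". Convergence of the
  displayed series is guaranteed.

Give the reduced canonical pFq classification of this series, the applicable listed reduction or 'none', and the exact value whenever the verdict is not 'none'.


The series (x = 2/7) is 1F0: upper {9/4}, lower {-}, prefactor 1. Verdict: binomial (I4) fires (the 1F0 binomial series: exponent -9/4, x = 2/7). Sum: (5/7)^(-9/4).

First insight: t_0 = 1 here, and (1)_k (C = 1, x = 2/7) is k! itself.
Ratio: r(k) = (2/7) * (k+9/4) / [(k+1)] - rational in k, leading ratio (2/7); with t_0 = 1, classification follows.


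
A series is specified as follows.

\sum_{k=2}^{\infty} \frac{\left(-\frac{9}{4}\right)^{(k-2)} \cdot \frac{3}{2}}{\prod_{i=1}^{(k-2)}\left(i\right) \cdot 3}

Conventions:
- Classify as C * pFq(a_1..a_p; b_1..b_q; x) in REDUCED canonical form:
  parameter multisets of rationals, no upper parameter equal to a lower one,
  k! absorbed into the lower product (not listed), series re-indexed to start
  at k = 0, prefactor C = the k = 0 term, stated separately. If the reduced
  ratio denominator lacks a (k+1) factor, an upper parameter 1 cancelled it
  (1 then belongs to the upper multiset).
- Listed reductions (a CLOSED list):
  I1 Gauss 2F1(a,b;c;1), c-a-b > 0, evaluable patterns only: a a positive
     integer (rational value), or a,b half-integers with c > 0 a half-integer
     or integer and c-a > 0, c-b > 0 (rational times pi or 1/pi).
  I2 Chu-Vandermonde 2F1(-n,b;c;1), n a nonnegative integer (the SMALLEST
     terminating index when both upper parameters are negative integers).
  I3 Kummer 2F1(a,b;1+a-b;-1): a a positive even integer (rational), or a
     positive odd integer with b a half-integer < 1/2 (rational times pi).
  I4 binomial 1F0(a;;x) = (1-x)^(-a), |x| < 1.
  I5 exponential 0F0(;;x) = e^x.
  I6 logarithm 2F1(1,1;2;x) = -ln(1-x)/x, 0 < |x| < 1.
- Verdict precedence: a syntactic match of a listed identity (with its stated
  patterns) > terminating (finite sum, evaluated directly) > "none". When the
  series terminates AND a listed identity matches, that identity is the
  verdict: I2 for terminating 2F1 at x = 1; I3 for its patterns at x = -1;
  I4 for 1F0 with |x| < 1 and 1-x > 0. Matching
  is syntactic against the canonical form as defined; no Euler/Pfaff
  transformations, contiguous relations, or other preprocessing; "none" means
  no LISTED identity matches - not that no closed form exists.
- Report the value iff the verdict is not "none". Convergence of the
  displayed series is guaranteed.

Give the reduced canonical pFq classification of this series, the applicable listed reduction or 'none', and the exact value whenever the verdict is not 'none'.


First insight: t_0 being \frac{1}{2}, the constant factors (C = 1/2) combine into one prefactor.
Ratio: r(k) = -\frac{9}{4} * 1 / [(k+1)] - rational in k, leading ratio -\frac{9}{4}; with t_0 = \frac{1}{2}, classification follows.

x = -\frac{9}{4} here; the reduced form reads 0F0, upper {-}, lower {-}, C = \frac{1}{2}. Verdict at x = -\frac{9}{4}: exponential (I5) matches (the 0F0 exponential series at x = -\frac{9}{4}). Value: \frac{1}{2} \cdot e^{-\frac{9}{4}}.


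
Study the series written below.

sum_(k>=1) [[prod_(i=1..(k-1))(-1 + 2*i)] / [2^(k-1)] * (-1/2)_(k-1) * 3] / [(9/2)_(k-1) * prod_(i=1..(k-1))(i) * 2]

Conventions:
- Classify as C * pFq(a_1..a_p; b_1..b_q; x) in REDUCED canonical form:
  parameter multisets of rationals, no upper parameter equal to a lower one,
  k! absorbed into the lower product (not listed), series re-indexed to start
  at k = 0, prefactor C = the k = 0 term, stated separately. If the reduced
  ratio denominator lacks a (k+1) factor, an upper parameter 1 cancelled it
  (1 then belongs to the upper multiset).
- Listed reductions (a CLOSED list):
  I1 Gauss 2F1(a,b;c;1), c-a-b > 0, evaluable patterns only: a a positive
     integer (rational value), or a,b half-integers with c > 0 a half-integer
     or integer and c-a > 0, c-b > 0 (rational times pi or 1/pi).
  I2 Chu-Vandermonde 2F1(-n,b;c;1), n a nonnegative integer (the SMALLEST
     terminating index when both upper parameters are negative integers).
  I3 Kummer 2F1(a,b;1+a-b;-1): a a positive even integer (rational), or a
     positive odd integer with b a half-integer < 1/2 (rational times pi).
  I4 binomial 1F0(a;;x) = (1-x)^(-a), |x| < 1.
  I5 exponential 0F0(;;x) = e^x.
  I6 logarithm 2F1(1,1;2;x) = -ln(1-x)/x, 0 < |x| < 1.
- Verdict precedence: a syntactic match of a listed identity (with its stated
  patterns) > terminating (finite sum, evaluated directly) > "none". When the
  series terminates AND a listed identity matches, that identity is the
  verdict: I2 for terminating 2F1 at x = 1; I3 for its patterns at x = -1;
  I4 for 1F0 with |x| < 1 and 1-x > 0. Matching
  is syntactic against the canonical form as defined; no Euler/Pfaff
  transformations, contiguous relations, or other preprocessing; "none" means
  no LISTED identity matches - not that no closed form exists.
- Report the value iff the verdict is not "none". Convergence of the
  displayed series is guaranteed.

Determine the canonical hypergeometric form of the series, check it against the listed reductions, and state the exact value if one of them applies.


Classification (C = 3/2): 2F1 with upper {-1/2, 1/2}, lower {9/2}, argument x = 1. Verdict (x = 1): Gauss's theorem I1 (half-integer case) applies (x = 1; upper {-1/2, 1/2} half-integers, c = 9/2 in the evaluable pattern). Sum: (3675/8192) * pi.

First insight: t_0 = 3/2 here, and the product of the first k integers (C = 3/2, x = 1) is k!.
Consecutive-term ratio: r(k) = 1 * (k-1/2) (k+1/2) / [(k+9/2) (k+1)] ; factor over Q: parameters, x = 1, and C = 3/2.
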